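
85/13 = 85/13 = 6.54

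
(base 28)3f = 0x63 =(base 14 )71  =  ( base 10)99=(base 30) 39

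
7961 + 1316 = 9277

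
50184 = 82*612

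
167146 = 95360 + 71786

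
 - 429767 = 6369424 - 6799191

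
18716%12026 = 6690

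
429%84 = 9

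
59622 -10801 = 48821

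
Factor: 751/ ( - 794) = -2^ ( - 1 )*397^ (-1) * 751^1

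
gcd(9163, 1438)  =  1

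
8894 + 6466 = 15360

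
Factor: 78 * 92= 7176 = 2^3*3^1 * 13^1*23^1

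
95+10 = 105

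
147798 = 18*8211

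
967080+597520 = 1564600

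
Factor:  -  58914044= - 2^2*7^1 * 17^1*61^1 * 2029^1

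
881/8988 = 881/8988 = 0.10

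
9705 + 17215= 26920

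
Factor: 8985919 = 431^1* 20849^1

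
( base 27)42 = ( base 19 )5F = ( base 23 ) 4i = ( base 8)156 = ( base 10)110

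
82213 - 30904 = 51309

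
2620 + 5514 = 8134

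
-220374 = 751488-971862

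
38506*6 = 231036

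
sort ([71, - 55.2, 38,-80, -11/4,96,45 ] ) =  [-80,-55.2, - 11/4,38, 45, 71, 96 ] 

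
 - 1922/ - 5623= 1922/5623 = 0.34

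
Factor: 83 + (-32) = 3^1*17^1= 51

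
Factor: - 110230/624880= - 151/856=- 2^( - 3 ) * 107^( - 1)*151^1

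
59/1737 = 59/1737 = 0.03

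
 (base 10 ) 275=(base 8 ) 423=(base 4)10103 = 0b100010011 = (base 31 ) 8r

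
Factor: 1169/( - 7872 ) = -2^( - 6 )*3^(-1 )*7^1*41^( - 1 )*167^1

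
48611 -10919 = 37692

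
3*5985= 17955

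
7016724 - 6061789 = 954935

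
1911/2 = 955 + 1/2 = 955.50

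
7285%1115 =595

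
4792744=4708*1018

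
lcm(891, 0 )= 0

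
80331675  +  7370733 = 87702408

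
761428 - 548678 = 212750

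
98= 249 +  - 151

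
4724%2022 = 680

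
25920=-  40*( - 648)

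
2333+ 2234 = 4567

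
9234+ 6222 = 15456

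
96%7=5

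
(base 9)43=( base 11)36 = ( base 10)39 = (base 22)1H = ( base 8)47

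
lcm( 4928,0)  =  0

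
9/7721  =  9/7721 = 0.00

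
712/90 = 7 + 41/45 = 7.91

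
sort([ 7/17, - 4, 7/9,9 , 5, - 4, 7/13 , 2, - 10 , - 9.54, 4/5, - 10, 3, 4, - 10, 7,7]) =[ - 10,-10, - 10, - 9.54, - 4, - 4, 7/17, 7/13, 7/9,4/5, 2, 3, 4,5, 7, 7, 9]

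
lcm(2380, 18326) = 183260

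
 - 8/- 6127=8/6127 = 0.00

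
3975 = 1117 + 2858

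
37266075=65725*567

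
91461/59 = 91461/59 = 1550.19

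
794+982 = 1776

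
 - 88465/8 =-11059 + 7/8 = - 11058.12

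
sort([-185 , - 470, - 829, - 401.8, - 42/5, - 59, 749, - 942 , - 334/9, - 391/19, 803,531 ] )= [ - 942, - 829,  -  470, - 401.8, - 185 ,-59,-334/9, - 391/19, - 42/5,531,749,803 ]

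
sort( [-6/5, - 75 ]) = [-75,  -  6/5]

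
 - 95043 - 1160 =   -  96203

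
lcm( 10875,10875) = 10875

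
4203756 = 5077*828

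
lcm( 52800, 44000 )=264000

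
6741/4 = 1685 + 1/4 =1685.25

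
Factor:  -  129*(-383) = 3^1*43^1*383^1 = 49407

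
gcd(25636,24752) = 884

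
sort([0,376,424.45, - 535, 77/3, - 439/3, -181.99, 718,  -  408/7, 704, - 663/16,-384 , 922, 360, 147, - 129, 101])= [ - 535, - 384, - 181.99, - 439/3, - 129, - 408/7,-663/16, 0, 77/3,101,147, 360,376, 424.45, 704,718, 922] 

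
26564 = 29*916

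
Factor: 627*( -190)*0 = 0=0^1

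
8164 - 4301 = 3863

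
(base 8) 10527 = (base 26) 6EJ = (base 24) 7gn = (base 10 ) 4439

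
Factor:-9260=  - 2^2*5^1 * 463^1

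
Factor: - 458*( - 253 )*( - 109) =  - 2^1*11^1*23^1 *109^1*229^1  =  -  12630266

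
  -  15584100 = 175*( - 89052 ) 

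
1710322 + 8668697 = 10379019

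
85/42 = 2  +  1/42  =  2.02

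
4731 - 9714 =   -  4983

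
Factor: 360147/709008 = 120049/236336 =2^( - 4)*14771^( - 1)  *  120049^1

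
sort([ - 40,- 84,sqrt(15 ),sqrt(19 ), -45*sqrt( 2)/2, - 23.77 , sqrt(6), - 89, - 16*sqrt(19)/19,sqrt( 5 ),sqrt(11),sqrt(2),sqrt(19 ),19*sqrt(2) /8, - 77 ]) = [ - 89, - 84, - 77,-40, - 45 * sqrt(2 )/2, - 23.77 , -16*sqrt( 19)/19,sqrt(2),  sqrt(5), sqrt(6),sqrt (11),19*sqrt(2) /8, sqrt(15 ) , sqrt(19 ),sqrt( 19 )]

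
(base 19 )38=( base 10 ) 65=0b1000001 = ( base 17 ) 3e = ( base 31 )23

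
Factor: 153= 3^2*17^1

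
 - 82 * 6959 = -570638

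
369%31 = 28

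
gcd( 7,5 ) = 1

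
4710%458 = 130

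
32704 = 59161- 26457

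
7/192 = 7/192  =  0.04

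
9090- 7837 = 1253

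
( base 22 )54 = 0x72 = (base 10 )114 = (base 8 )162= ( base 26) 4a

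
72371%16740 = 5411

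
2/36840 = 1/18420 = 0.00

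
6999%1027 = 837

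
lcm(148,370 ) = 740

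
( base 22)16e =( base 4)21312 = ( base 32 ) jm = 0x276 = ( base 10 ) 630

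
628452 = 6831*92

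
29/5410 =29/5410 = 0.01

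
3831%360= 231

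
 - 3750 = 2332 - 6082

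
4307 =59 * 73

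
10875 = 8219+2656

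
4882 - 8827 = -3945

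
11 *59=649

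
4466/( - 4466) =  - 1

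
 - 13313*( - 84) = 1118292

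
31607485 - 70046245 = - 38438760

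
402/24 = 16  +  3/4 = 16.75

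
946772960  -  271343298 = 675429662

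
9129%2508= 1605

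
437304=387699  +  49605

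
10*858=8580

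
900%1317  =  900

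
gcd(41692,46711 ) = 7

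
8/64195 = 8/64195 = 0.00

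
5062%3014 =2048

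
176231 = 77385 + 98846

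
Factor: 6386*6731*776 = 33355712816 =2^4*31^1*53^1*97^1 * 103^1*127^1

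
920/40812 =230/10203 = 0.02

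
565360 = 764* 740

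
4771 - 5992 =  - 1221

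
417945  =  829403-411458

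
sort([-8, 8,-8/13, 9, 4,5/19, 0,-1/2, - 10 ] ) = [  -  10,-8,  -  8/13, - 1/2,  0, 5/19, 4 , 8, 9]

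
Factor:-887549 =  - 13^1*67^1*1019^1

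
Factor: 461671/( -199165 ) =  - 5^ (- 1 )*7^1 * 61^( - 1 )*101^1= - 707/305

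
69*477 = 32913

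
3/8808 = 1/2936 = 0.00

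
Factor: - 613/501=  - 3^( - 1 ) * 167^( - 1 ) * 613^1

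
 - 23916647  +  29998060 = 6081413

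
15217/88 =172  +  81/88 = 172.92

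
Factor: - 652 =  - 2^2 * 163^1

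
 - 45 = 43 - 88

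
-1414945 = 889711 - 2304656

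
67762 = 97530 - 29768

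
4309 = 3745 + 564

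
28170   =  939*30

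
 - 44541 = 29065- 73606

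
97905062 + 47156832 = 145061894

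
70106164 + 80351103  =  150457267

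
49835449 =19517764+30317685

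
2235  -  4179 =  - 1944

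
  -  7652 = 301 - 7953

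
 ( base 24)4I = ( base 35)39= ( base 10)114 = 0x72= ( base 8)162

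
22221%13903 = 8318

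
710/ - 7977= - 1+7267/7977 = - 0.09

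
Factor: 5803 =7^1*829^1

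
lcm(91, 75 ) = 6825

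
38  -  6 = 32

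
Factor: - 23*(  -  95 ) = 5^1*19^1*23^1 = 2185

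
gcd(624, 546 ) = 78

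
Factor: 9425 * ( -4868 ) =-45880900 = - 2^2 * 5^2*13^1 *29^1*1217^1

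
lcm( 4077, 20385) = 20385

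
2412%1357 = 1055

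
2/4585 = 2/4585 = 0.00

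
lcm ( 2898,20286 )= 20286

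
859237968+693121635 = 1552359603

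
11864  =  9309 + 2555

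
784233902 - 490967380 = 293266522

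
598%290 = 18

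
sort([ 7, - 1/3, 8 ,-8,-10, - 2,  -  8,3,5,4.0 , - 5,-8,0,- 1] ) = [-10, - 8, - 8, - 8, - 5, - 2, - 1, - 1/3,0,3,  4.0,5,7,  8]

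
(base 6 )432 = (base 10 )164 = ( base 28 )5O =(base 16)a4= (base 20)84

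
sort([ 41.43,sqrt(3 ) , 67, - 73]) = [ - 73 , sqrt(  3 ),41.43,67 ] 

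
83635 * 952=79620520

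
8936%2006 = 912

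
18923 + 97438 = 116361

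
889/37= 889/37 =24.03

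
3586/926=3 + 404/463 = 3.87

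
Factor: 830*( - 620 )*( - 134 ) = 2^4*5^2 *31^1  *67^1*83^1 = 68956400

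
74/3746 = 37/1873= 0.02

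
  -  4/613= -1 + 609/613 = -0.01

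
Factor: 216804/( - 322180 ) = -609/905 = - 3^1 * 5^( - 1 )*7^1*29^1*181^( - 1 )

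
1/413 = 1/413 =0.00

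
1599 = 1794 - 195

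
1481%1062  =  419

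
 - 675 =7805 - 8480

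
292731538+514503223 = 807234761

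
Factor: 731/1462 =2^(- 1)=1/2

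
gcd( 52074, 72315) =9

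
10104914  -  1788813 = 8316101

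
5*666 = 3330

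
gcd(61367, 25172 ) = 1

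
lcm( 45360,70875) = 1134000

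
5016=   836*6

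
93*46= 4278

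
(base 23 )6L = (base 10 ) 159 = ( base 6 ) 423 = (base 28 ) 5j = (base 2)10011111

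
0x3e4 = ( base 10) 996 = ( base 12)6b0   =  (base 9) 1326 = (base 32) v4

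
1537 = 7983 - 6446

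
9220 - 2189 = 7031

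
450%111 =6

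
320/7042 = 160/3521 = 0.05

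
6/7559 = 6/7559 = 0.00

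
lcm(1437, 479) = 1437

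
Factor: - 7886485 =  - 5^1 * 1577297^1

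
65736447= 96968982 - 31232535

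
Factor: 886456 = 2^3*110807^1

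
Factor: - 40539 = - 3^1*13513^1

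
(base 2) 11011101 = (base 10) 221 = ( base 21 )AB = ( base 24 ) 95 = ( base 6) 1005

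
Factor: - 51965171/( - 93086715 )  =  3^ ( - 1 )*5^(-1 )*19^1*191^( - 1)*32491^( -1 )*2735009^1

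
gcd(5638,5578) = 2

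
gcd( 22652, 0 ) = 22652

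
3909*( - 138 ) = - 539442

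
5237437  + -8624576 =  - 3387139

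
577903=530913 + 46990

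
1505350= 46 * 32725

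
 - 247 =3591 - 3838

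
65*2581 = 167765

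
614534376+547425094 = 1161959470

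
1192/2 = 596 = 596.00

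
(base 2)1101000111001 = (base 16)1a39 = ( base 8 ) 15071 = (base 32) 6HP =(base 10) 6713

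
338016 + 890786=1228802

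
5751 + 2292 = 8043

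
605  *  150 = 90750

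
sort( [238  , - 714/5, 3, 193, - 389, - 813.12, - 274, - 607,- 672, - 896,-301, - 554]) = [-896, - 813.12, - 672, - 607,-554,-389, - 301,- 274, - 714/5,3, 193, 238] 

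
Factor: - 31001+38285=2^2*3^1 * 607^1 = 7284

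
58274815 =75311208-17036393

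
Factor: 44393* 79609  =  103^1*431^1*79609^1 = 3534082337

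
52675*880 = 46354000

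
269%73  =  50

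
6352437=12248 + 6340189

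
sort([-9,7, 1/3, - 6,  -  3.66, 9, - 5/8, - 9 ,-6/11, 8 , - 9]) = [-9,- 9, - 9, - 6,- 3.66,  -  5/8 ,  -  6/11, 1/3, 7,8 , 9 ]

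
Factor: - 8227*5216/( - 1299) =99104/3 = 2^5*3^( - 1) * 19^1*163^1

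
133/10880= 133/10880   =  0.01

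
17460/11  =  1587+3/11 = 1587.27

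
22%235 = 22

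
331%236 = 95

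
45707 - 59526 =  - 13819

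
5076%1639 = 159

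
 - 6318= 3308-9626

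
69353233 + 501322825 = 570676058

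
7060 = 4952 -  - 2108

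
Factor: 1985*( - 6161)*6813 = -3^2*5^1* 61^1 * 101^1*397^1*757^1 = -83320162605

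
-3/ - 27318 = 1/9106 = 0.00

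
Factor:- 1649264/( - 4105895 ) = 2^4*5^ ( - 1)*389^( -1) * 2111^( - 1)*103079^1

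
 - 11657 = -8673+- 2984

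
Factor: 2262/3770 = 3^1*5^ ( - 1) = 3/5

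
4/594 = 2/297= 0.01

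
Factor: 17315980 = 2^2 * 5^1*11^1 * 31^1*2539^1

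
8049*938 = 7549962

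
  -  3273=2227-5500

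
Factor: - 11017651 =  - 29^1*181^1 * 2099^1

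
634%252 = 130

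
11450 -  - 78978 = 90428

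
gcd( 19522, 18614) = 454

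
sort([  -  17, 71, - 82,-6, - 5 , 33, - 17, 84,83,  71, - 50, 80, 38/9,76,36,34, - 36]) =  [ - 82,-50, - 36, - 17, - 17,-6 , - 5,38/9,  33, 34,36,71,  71,76,80, 83,84]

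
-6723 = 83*(- 81) 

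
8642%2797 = 251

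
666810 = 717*930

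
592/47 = 12 + 28/47 = 12.60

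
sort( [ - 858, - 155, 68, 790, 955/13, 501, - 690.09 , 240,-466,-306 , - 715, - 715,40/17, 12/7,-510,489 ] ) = [- 858,-715, - 715, - 690.09, - 510, - 466, - 306, - 155 , 12/7 , 40/17, 68 , 955/13,240, 489, 501, 790 ] 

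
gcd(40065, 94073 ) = 1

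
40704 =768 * 53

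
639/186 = 213/62  =  3.44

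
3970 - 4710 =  - 740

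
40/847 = 40/847 = 0.05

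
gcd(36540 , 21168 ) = 252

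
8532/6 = 1422 = 1422.00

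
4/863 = 4/863 = 0.00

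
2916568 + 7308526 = 10225094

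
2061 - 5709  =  -3648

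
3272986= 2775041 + 497945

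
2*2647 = 5294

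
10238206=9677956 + 560250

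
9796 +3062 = 12858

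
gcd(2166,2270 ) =2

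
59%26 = 7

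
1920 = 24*80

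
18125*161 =2918125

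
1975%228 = 151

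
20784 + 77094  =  97878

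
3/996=1/332 = 0.00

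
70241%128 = 97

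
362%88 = 10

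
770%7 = 0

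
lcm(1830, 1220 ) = 3660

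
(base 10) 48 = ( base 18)2c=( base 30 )1I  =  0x30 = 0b110000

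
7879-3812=4067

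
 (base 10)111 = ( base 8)157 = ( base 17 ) 69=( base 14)7D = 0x6F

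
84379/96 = 878+91/96=878.95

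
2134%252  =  118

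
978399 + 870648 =1849047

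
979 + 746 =1725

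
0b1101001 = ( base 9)126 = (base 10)105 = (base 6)253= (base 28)3l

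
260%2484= 260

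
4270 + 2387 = 6657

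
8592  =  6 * 1432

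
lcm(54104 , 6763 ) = 54104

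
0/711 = 0 = 0.00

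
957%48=45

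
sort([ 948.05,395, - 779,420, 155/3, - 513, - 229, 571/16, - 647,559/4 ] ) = [ -779,-647, -513, - 229, 571/16, 155/3,559/4,395,420 , 948.05] 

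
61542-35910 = 25632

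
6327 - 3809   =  2518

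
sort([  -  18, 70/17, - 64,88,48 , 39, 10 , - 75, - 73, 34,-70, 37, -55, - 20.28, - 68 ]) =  [ - 75, - 73, - 70, - 68, - 64, - 55, - 20.28, - 18, 70/17, 10,34,37, 39, 48, 88 ]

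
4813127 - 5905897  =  -1092770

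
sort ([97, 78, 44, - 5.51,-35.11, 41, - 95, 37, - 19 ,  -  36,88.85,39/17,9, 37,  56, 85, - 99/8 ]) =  [ - 95, - 36, - 35.11, - 19, - 99/8,-5.51, 39/17, 9,  37, 37, 41,  44,  56, 78, 85, 88.85,97]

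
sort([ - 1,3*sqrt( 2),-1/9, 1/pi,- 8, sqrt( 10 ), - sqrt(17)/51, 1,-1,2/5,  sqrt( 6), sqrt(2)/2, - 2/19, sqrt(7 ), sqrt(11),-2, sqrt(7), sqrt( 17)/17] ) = [ - 8,  -  2,  -  1, - 1,  -  1/9, - 2/19, - sqrt(17)/51,sqrt (17)/17,  1/pi, 2/5, sqrt(2)/2, 1,  sqrt( 6),sqrt( 7), sqrt(7), sqrt( 10),sqrt(11) , 3*sqrt(2 )]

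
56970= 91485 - 34515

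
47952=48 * 999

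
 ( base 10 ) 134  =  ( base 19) 71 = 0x86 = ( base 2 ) 10000110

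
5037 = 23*219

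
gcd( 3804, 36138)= 1902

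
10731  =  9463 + 1268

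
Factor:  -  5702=-2^1*2851^1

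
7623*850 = 6479550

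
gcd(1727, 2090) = 11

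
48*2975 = 142800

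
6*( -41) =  - 246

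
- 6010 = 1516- 7526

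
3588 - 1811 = 1777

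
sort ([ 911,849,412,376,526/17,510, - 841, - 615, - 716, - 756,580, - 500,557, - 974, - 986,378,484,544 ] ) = [ - 986,  -  974, - 841, -756, - 716, - 615, - 500 , 526/17,376,378,412 , 484, 510,544, 557,580, 849,911 ] 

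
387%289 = 98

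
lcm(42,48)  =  336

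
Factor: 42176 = 2^6 * 659^1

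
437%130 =47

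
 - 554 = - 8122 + 7568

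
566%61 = 17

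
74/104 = 37/52 = 0.71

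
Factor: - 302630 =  - 2^1*5^1*53^1 * 571^1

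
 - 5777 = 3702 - 9479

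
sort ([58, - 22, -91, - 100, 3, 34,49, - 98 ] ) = [ - 100,-98,  -  91, - 22,3, 34 , 49, 58 ] 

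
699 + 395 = 1094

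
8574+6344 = 14918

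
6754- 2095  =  4659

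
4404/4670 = 2202/2335 = 0.94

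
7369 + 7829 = 15198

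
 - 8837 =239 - 9076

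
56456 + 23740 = 80196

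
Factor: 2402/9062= 1201/4531 = 23^ ( - 1)*197^( - 1)*1201^1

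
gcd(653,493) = 1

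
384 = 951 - 567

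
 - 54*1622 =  - 87588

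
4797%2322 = 153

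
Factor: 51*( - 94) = -4794  =  - 2^1*3^1 * 17^1*47^1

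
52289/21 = 2489  +  20/21 = 2489.95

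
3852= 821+3031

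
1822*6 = 10932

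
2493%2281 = 212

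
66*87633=5783778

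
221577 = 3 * 73859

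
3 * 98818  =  296454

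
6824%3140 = 544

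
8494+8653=17147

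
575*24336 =13993200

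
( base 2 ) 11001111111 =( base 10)1663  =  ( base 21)3G4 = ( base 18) 527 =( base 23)337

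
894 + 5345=6239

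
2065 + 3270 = 5335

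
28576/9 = 3175 + 1/9 = 3175.11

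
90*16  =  1440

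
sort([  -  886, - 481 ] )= [-886,  -  481]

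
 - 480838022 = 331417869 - 812255891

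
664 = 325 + 339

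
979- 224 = 755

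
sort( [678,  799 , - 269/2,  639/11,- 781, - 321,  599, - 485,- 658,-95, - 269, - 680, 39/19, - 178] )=[ - 781, - 680, - 658, - 485, - 321,  -  269, - 178, - 269/2, - 95, 39/19 , 639/11, 599, 678, 799]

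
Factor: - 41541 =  - 3^1 * 61^1*227^1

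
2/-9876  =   - 1+4937/4938 = - 0.00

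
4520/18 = 2260/9 =251.11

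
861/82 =21/2= 10.50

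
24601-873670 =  - 849069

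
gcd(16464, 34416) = 48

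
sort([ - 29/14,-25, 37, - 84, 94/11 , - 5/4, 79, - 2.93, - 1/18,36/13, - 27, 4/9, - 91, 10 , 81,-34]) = [ - 91,-84, - 34, - 27, -25, - 2.93, - 29/14, - 5/4, - 1/18, 4/9, 36/13, 94/11, 10, 37, 79, 81] 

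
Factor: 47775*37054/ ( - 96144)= -295042475/16024   =  - 2^( - 3) *5^2*7^2*13^1*97^1*191^1*2003^(-1 )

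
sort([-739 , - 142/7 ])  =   [ - 739, - 142/7]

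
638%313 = 12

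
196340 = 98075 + 98265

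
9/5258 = 9/5258 = 0.00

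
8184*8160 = 66781440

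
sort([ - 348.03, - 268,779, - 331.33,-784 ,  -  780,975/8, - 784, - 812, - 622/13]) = [ - 812,  -  784,  -  784, - 780, - 348.03, - 331.33, - 268, - 622/13,975/8, 779 ] 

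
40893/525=13631/175 = 77.89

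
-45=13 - 58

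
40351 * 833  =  33612383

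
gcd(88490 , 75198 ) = 2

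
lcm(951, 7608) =7608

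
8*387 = 3096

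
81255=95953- 14698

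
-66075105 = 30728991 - 96804096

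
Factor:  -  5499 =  - 3^2*13^1  *  47^1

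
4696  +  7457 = 12153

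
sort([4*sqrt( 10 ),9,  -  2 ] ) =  [ - 2,9 , 4 * sqrt( 10 ) ]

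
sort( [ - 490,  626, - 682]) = [ - 682, - 490, 626]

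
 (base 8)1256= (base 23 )16J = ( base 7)2000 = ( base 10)686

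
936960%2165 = 1680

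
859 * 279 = 239661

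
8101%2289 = 1234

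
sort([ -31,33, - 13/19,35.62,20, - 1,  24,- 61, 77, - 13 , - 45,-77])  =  [ - 77, - 61, - 45, - 31, - 13, - 1, - 13/19,20,24,33, 35.62,77 ] 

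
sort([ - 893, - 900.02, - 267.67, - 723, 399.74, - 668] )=[ - 900.02, - 893, - 723, - 668 ,-267.67,399.74] 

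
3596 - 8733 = -5137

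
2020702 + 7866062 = 9886764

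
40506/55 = 736+ 26/55 = 736.47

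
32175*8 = 257400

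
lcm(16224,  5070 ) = 81120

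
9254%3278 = 2698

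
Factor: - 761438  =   - 2^1*23^1 *16553^1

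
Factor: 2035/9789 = 3^(- 1 )*5^1*11^1*13^(-1 )*37^1*251^ ( - 1) 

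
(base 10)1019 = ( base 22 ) 227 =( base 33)ut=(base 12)70B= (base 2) 1111111011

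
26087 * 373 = 9730451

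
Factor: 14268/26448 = 41/76=2^(-2)*19^( - 1)*41^1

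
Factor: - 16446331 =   -  11^1* 1039^1*1439^1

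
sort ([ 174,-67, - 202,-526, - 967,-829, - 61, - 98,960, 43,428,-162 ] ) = [-967 ,  -  829 ,-526, - 202,-162, - 98,-67, - 61,  43,174 , 428 , 960 ]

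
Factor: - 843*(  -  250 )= 210750 =2^1 * 3^1 * 5^3*281^1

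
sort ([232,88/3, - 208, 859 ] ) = [ - 208 , 88/3,232,  859 ] 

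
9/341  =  9/341=0.03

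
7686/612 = 427/34 = 12.56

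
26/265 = 26/265 =0.10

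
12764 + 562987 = 575751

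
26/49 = 26/49 = 0.53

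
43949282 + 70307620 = 114256902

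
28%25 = 3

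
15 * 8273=124095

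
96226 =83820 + 12406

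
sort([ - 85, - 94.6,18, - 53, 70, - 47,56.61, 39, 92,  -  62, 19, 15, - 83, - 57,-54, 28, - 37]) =[ - 94.6, - 85,-83, - 62,- 57 ,-54,-53,  -  47,- 37,15,18, 19, 28,39, 56.61, 70,92 ]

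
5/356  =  5/356 = 0.01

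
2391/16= 149 + 7/16 = 149.44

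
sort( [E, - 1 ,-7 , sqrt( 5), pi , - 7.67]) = [ - 7.67, - 7, - 1, sqrt(5), E, pi]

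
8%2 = 0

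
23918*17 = 406606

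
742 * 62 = 46004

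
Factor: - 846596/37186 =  - 2^1 * 113^1*1873^1*18593^( - 1 )=- 423298/18593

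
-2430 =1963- 4393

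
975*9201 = 8970975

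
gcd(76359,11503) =1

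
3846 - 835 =3011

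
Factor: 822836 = 2^2 * 7^1*29387^1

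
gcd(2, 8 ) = 2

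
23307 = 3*7769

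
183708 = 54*3402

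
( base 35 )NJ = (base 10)824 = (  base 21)1i5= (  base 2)1100111000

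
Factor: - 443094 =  - 2^1*3^1*73849^1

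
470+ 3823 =4293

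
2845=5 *569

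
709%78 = 7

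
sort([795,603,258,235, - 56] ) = [ - 56,235,258,603,795] 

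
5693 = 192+5501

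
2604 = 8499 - 5895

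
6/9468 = 1/1578 = 0.00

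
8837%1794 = 1661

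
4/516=1/129 = 0.01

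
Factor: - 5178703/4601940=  - 2^( - 2 ) * 3^ (  -  1)*5^(  -  1 )*7^(  -  1 )*23^1*  10957^( - 1)*225161^1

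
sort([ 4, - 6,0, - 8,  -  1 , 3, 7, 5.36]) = [ - 8, - 6 , - 1,0,3,4,5.36 , 7]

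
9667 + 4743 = 14410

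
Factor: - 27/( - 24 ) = 2^(-3) * 3^2 = 9/8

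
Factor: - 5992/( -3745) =2^3*5^ ( - 1) = 8/5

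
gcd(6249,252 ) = 3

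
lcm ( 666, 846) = 31302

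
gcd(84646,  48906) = 2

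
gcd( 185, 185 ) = 185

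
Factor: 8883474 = 2^1*3^1 * 23^1 *64373^1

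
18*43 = 774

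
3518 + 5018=8536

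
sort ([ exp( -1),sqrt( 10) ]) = [ exp( - 1 ),sqrt( 10)]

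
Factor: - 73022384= - 2^4*197^1*23167^1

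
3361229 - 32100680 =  - 28739451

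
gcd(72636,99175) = 1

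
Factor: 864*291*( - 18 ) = -2^6*3^6*97^1 = -  4525632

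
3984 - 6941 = - 2957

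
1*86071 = 86071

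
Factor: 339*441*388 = 2^2 *3^3 * 7^2*97^1*113^1 = 58005612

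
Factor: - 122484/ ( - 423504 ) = 2^( - 2) * 3^( - 1 )*17^( - 1 )*59^1 = 59/204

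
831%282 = 267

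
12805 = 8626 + 4179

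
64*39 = 2496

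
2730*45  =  122850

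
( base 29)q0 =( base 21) 1EJ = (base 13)460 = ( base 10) 754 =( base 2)1011110010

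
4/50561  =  4/50561=0.00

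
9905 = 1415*7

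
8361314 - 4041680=4319634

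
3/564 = 1/188 = 0.01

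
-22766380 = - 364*62545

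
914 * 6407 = 5855998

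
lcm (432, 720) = 2160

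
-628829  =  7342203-7971032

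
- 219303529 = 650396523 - 869700052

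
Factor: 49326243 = 3^1*1663^1*9887^1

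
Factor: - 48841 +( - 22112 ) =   -  70953 = -3^1*67^1*353^1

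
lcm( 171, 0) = 0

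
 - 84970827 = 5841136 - 90811963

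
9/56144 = 9/56144 = 0.00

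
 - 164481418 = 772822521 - 937303939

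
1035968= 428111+607857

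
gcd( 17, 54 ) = 1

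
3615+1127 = 4742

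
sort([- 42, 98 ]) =[-42,98]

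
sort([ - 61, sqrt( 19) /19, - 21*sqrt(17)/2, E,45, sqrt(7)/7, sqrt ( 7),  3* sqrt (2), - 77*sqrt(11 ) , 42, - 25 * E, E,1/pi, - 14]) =[-77*sqrt(11 ), - 25*E, - 61, - 21*sqrt(17 )/2 , -14, sqrt( 19)/19,  1/pi, sqrt(7) /7, sqrt( 7 ),E, E, 3 * sqrt(2), 42, 45 ] 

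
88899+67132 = 156031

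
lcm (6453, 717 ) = 6453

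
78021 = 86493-8472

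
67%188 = 67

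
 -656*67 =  -43952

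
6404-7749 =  - 1345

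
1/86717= 1/86717  =  0.00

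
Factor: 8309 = 7^1*1187^1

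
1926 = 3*642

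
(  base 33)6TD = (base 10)7504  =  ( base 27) a7p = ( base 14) 2A40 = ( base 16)1D50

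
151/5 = 151/5 = 30.20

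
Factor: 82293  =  3^1*27431^1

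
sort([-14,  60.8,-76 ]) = [- 76, - 14,  60.8]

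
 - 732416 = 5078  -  737494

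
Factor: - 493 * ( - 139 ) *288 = 2^5 * 3^2*17^1*29^1*139^1 =19735776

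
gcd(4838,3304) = 118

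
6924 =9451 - 2527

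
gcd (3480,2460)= 60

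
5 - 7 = - 2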